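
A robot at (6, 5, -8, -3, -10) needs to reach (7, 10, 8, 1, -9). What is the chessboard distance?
16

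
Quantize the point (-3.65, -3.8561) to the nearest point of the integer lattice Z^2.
(-4, -4)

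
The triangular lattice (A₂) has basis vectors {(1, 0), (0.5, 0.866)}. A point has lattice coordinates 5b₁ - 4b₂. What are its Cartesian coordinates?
(3, -3.464)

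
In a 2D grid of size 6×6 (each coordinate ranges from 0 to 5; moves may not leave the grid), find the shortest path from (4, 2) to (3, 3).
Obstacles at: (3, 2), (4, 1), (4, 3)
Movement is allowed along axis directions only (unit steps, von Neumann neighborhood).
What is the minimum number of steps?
6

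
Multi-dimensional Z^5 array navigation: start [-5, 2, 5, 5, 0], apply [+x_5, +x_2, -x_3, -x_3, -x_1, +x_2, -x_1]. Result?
(-7, 4, 3, 5, 1)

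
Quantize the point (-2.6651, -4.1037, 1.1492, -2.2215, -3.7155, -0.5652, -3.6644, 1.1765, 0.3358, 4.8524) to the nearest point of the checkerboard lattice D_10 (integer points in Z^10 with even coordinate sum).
(-3, -4, 1, -2, -4, 0, -4, 1, 0, 5)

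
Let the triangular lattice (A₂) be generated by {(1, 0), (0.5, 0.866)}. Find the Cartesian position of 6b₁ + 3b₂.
(7.5, 2.598)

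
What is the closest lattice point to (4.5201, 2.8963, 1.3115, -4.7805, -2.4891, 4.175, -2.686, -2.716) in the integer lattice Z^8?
(5, 3, 1, -5, -2, 4, -3, -3)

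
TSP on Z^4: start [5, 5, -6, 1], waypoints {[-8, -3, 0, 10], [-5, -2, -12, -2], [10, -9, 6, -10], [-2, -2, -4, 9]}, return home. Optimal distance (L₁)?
152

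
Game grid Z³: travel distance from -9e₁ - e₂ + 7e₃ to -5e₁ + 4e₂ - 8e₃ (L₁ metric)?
24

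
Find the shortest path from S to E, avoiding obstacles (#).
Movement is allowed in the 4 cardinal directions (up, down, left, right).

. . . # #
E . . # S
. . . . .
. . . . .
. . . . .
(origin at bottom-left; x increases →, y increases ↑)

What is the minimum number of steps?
6
(one shortest path: (4, 3) → (4, 2) → (3, 2) → (2, 2) → (1, 2) → (0, 2) → (0, 3))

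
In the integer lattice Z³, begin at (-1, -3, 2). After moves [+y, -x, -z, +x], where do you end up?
(-1, -2, 1)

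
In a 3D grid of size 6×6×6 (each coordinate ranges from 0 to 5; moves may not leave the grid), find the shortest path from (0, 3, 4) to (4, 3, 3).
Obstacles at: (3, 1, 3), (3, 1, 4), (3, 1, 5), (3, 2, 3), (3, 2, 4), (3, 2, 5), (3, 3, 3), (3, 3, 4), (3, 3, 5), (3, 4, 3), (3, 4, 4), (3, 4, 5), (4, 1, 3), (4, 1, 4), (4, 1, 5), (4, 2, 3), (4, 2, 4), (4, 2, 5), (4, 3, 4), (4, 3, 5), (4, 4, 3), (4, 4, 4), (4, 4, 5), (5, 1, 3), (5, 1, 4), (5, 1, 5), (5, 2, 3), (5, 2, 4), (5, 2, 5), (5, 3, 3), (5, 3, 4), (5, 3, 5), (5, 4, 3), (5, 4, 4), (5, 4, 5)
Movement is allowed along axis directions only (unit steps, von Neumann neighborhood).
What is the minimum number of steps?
7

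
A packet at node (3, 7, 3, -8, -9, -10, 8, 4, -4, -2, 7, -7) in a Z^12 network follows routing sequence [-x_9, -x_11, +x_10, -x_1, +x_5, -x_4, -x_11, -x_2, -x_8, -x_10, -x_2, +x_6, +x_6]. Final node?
(2, 5, 3, -9, -8, -8, 8, 3, -5, -2, 5, -7)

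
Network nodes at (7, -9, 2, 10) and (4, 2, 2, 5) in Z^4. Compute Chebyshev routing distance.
11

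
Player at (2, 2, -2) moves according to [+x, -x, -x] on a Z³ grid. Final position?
(1, 2, -2)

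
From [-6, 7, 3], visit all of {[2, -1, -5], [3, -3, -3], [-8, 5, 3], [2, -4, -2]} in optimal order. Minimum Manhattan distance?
36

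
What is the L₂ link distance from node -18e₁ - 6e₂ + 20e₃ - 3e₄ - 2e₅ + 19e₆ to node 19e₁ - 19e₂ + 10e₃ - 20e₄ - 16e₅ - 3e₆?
51.0588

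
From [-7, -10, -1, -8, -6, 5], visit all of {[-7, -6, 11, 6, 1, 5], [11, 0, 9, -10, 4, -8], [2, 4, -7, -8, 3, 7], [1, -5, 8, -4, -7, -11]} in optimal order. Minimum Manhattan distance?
166
(one optimal route: (-7, -10, -1, -8, -6, 5) → (-7, -6, 11, 6, 1, 5) → (1, -5, 8, -4, -7, -11) → (11, 0, 9, -10, 4, -8) → (2, 4, -7, -8, 3, 7))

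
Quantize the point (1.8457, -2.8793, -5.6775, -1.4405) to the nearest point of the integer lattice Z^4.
(2, -3, -6, -1)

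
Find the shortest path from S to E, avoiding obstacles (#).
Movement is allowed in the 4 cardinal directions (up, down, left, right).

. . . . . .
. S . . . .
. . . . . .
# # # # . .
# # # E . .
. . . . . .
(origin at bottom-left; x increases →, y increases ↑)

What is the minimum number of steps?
7
(one shortest path: (1, 4) → (2, 4) → (3, 4) → (4, 4) → (4, 3) → (4, 2) → (4, 1) → (3, 1))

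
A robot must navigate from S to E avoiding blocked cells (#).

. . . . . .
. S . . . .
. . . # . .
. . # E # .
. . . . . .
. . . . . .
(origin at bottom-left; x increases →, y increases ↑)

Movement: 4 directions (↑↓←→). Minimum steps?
6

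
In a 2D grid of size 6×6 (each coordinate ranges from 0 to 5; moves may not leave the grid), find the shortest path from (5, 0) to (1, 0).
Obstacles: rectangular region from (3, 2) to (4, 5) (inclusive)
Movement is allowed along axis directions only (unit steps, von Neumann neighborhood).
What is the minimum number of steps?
4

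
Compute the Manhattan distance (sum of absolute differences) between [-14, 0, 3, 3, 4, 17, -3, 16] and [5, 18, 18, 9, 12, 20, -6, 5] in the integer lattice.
83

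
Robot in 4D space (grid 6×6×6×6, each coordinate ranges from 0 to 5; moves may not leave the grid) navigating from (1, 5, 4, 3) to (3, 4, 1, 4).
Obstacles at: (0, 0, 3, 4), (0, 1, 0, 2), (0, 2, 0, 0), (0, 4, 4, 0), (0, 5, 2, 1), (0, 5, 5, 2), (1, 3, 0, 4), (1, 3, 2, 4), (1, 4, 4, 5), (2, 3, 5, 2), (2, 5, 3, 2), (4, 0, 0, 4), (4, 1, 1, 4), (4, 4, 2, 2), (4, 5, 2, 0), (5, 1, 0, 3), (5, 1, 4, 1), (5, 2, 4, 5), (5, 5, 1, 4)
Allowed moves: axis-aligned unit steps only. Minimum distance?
7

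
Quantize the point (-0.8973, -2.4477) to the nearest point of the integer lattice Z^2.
(-1, -2)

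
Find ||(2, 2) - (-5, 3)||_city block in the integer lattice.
8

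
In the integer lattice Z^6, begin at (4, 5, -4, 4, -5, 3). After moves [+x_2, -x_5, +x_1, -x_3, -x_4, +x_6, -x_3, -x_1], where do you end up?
(4, 6, -6, 3, -6, 4)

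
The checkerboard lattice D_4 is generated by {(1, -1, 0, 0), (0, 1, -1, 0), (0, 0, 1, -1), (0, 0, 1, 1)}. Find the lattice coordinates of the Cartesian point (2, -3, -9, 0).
2b₁ - b₂ - 5b₃ - 5b₄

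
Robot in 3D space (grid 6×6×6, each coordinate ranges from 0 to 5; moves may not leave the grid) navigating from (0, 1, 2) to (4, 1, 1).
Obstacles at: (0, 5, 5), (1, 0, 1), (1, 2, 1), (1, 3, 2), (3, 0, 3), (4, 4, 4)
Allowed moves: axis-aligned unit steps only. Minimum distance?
5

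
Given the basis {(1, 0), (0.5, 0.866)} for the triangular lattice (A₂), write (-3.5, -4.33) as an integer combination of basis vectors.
-b₁ - 5b₂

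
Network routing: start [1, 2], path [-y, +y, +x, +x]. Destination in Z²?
(3, 2)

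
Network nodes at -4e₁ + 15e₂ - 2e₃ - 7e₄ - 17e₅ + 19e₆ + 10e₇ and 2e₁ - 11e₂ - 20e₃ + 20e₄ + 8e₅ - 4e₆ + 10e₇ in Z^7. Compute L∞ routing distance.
27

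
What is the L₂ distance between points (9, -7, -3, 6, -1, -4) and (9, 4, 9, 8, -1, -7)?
16.6733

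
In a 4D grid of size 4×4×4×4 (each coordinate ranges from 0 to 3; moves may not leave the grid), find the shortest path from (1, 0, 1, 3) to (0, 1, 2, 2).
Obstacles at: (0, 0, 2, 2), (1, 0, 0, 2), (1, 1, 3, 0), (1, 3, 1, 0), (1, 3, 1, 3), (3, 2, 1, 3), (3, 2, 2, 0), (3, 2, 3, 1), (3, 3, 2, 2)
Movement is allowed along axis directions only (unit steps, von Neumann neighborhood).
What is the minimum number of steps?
4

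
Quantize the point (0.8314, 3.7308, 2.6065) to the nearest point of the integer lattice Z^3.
(1, 4, 3)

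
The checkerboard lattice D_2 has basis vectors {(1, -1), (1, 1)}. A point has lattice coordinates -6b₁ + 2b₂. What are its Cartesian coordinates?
(-4, 8)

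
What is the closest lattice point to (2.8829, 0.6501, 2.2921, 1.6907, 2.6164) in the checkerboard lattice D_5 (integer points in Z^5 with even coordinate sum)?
(3, 1, 2, 2, 2)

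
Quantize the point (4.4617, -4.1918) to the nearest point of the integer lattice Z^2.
(4, -4)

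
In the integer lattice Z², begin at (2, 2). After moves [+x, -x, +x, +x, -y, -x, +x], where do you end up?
(4, 1)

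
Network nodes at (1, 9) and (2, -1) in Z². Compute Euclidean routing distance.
10.0499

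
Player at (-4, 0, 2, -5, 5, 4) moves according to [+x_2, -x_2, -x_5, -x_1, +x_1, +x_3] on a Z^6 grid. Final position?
(-4, 0, 3, -5, 4, 4)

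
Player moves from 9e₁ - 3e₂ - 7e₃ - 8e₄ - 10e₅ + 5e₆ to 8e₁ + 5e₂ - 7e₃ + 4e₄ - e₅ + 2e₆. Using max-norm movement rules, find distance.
12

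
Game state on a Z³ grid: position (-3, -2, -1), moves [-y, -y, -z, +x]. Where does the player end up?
(-2, -4, -2)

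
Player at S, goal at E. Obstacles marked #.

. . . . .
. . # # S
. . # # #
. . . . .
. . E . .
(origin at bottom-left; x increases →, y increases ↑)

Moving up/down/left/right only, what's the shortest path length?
9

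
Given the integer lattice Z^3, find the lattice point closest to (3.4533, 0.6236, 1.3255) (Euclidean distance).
(3, 1, 1)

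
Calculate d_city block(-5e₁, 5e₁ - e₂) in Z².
11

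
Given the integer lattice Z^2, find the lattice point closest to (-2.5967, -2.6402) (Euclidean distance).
(-3, -3)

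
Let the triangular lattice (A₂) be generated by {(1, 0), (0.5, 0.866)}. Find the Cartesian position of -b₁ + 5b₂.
(1.5, 4.33)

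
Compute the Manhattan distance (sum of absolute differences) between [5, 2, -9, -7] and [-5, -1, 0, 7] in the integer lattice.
36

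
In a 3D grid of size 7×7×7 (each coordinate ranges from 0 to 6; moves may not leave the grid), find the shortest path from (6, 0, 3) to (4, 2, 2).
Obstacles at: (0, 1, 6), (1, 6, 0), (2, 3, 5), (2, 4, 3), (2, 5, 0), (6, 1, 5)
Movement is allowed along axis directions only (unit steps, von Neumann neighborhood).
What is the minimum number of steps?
5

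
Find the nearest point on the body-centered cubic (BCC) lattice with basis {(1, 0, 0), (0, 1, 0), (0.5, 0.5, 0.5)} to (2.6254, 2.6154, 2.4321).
(2.5, 2.5, 2.5)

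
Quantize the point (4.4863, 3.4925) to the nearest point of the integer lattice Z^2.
(4, 3)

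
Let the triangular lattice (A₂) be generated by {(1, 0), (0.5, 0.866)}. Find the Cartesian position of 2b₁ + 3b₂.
(3.5, 2.598)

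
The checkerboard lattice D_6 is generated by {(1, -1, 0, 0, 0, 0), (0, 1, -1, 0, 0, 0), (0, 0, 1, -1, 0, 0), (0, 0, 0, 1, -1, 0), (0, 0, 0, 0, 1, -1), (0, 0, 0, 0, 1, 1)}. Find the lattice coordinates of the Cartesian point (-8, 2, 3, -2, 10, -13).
-8b₁ - 6b₂ - 3b₃ - 5b₄ + 9b₅ - 4b₆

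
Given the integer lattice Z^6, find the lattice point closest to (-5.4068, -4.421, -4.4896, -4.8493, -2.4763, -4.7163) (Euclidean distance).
(-5, -4, -4, -5, -2, -5)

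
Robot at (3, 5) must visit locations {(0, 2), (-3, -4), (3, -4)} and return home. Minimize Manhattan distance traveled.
30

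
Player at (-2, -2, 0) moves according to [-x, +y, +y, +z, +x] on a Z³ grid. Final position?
(-2, 0, 1)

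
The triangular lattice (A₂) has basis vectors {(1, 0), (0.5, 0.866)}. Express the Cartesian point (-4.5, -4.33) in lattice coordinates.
-2b₁ - 5b₂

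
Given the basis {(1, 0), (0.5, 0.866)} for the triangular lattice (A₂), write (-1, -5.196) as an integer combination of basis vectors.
2b₁ - 6b₂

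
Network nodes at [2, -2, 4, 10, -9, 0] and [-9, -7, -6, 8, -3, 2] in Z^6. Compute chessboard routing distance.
11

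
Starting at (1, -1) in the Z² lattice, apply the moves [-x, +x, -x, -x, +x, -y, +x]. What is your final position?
(1, -2)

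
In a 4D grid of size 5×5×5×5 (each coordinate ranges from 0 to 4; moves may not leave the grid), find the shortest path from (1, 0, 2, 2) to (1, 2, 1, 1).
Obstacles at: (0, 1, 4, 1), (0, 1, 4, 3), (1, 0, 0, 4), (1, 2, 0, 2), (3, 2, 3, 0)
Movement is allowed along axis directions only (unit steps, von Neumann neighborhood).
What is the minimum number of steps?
4
(one shortest path: (1, 0, 2, 2) → (1, 1, 2, 2) → (1, 2, 2, 2) → (1, 2, 1, 2) → (1, 2, 1, 1))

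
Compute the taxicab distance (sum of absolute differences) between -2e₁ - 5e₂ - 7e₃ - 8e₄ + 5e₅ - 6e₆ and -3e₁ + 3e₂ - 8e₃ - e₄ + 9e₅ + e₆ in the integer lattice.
28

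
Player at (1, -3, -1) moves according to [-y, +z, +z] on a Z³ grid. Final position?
(1, -4, 1)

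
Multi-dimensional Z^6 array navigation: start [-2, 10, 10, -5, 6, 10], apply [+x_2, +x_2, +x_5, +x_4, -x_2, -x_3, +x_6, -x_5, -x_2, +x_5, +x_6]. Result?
(-2, 10, 9, -4, 7, 12)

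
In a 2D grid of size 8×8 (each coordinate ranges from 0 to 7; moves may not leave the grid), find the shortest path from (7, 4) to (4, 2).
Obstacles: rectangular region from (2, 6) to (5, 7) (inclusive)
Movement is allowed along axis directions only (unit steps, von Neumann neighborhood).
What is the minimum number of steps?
5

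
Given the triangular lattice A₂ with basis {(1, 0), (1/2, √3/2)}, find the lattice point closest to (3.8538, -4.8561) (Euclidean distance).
(4, -5.196)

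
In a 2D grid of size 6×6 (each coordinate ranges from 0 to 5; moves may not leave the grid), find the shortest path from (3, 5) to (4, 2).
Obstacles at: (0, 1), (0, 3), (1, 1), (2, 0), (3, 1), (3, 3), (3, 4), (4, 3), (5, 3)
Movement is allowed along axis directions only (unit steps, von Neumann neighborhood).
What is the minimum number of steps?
6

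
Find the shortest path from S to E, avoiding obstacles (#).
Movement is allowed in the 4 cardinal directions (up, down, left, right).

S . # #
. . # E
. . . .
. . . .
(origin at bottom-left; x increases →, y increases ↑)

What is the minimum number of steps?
6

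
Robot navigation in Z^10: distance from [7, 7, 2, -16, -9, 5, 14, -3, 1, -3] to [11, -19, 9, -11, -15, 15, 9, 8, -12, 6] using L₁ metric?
96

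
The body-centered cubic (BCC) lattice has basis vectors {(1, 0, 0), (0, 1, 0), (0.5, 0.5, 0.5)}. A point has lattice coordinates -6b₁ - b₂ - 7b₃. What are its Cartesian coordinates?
(-9.5, -4.5, -3.5)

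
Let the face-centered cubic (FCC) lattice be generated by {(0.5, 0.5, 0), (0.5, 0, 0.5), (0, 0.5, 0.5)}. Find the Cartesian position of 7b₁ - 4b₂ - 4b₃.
(1.5, 1.5, -4)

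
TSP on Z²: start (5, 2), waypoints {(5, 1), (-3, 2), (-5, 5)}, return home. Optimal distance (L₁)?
28
(one optimal route: (5, 2) → (5, 1) → (-3, 2) → (-5, 5) → (5, 2))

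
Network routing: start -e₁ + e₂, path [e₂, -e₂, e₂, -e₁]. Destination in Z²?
(-2, 2)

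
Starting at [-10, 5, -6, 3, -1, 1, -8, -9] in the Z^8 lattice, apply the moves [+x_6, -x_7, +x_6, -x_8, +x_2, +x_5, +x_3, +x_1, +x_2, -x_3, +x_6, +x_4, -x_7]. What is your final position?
(-9, 7, -6, 4, 0, 4, -10, -10)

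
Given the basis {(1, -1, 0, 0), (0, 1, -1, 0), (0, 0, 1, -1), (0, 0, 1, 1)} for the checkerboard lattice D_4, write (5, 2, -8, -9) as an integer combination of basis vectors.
5b₁ + 7b₂ + 4b₃ - 5b₄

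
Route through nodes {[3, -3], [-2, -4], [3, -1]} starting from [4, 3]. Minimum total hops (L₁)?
13
(one optimal route: (4, 3) → (3, -1) → (3, -3) → (-2, -4))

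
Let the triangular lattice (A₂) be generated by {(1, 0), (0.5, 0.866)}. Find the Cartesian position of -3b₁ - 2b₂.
(-4, -1.732)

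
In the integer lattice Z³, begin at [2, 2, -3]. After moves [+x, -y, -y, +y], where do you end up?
(3, 1, -3)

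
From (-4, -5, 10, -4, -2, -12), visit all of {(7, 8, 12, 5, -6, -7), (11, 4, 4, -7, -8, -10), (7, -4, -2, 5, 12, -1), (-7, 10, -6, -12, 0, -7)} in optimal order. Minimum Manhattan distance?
182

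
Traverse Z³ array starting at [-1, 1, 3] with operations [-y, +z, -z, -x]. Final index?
(-2, 0, 3)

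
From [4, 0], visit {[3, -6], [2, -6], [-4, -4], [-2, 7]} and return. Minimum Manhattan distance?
42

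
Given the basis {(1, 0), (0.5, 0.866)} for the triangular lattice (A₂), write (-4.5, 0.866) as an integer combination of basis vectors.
-5b₁ + b₂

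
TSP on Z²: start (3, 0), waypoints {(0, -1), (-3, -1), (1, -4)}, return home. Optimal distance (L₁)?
20
(one optimal route: (3, 0) → (0, -1) → (-3, -1) → (1, -4) → (3, 0))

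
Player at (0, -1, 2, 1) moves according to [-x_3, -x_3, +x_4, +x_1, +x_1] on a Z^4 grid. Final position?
(2, -1, 0, 2)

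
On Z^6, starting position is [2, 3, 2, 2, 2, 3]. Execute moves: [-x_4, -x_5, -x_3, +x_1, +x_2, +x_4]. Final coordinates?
(3, 4, 1, 2, 1, 3)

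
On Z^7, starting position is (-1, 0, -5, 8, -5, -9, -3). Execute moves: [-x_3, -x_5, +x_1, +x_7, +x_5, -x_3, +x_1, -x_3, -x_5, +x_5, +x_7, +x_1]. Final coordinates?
(2, 0, -8, 8, -5, -9, -1)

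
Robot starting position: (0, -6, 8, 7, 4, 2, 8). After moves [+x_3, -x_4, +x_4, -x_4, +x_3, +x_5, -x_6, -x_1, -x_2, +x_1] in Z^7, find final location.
(0, -7, 10, 6, 5, 1, 8)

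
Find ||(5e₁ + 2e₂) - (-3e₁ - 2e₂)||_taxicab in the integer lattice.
12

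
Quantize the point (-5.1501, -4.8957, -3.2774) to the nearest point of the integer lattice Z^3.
(-5, -5, -3)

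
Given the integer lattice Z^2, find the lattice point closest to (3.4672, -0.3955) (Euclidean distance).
(3, 0)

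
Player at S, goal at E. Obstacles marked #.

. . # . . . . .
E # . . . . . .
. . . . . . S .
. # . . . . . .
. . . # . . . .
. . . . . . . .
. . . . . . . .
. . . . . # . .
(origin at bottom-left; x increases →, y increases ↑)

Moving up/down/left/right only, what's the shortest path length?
7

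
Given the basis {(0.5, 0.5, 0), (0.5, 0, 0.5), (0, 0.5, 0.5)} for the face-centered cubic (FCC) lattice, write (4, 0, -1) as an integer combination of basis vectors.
5b₁ + 3b₂ - 5b₃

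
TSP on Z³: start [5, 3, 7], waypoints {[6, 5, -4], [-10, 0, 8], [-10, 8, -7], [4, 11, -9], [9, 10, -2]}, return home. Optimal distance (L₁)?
98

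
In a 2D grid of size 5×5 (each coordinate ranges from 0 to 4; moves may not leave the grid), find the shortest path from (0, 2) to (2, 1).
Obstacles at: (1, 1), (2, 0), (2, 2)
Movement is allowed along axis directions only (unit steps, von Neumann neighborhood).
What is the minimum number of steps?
7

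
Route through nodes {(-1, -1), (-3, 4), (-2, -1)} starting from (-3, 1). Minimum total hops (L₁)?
10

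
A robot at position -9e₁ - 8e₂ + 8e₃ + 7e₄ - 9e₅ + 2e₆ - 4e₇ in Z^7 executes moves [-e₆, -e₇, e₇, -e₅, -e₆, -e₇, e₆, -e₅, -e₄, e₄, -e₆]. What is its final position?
(-9, -8, 8, 7, -11, 0, -5)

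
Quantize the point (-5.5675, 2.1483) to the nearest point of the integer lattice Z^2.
(-6, 2)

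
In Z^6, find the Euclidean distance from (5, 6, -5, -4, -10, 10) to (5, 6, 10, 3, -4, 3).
18.9473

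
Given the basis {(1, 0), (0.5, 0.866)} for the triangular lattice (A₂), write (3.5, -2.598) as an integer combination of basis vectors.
5b₁ - 3b₂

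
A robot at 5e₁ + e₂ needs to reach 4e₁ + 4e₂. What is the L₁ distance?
4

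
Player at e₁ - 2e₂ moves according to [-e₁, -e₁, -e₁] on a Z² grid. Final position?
(-2, -2)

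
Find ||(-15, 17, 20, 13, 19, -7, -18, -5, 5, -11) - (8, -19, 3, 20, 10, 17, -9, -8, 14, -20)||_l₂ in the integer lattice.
55.4256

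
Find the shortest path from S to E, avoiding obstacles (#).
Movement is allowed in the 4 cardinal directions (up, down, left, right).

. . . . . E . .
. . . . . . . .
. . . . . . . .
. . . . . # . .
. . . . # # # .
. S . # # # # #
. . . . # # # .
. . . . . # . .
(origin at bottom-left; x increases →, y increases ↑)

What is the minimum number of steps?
9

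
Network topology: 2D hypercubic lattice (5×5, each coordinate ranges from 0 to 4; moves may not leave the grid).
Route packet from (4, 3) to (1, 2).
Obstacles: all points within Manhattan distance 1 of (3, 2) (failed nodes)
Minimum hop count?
6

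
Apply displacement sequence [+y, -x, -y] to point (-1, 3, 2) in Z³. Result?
(-2, 3, 2)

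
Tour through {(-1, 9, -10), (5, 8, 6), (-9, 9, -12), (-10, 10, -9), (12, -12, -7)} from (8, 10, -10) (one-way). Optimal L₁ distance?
97
(one optimal route: (8, 10, -10) → (-1, 9, -10) → (-9, 9, -12) → (-10, 10, -9) → (5, 8, 6) → (12, -12, -7))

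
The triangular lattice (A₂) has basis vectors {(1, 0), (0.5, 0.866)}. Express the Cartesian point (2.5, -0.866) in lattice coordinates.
3b₁ - b₂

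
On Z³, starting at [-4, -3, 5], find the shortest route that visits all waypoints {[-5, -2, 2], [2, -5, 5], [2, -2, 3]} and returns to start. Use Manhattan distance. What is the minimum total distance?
26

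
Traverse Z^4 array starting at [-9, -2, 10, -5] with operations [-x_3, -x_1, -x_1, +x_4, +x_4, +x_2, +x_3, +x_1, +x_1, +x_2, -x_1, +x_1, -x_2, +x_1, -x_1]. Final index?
(-9, -1, 10, -3)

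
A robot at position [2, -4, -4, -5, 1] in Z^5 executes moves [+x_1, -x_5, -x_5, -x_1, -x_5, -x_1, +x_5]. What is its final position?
(1, -4, -4, -5, -1)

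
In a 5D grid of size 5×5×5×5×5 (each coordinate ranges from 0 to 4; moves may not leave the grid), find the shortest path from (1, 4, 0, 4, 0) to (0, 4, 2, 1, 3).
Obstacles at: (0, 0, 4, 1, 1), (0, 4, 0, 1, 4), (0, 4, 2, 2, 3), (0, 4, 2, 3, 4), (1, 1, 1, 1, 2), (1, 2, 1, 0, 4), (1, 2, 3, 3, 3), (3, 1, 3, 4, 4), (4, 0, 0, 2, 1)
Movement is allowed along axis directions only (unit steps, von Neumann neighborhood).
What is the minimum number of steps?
9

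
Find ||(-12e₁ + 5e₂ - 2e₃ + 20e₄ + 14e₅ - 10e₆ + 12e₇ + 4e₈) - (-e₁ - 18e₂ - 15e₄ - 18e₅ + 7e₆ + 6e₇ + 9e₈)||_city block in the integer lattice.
131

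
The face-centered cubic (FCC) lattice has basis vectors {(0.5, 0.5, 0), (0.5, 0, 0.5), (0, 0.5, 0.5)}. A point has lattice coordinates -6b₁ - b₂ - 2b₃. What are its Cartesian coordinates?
(-3.5, -4, -1.5)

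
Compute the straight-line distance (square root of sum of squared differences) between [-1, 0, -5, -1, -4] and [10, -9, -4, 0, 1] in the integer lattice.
15.1327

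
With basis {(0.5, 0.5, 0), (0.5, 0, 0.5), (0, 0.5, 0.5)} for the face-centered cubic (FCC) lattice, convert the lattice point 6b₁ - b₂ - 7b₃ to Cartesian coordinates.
(2.5, -0.5, -4)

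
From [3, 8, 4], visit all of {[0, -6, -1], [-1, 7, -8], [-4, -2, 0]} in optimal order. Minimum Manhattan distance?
46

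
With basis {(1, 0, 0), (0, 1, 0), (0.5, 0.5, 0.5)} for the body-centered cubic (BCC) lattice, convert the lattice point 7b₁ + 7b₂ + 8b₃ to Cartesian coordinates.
(11, 11, 4)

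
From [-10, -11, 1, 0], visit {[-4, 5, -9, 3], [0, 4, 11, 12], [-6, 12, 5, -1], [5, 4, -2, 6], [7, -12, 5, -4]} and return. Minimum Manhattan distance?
174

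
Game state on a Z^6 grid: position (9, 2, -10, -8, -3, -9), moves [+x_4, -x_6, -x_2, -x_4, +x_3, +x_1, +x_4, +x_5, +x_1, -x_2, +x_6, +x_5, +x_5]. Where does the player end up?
(11, 0, -9, -7, 0, -9)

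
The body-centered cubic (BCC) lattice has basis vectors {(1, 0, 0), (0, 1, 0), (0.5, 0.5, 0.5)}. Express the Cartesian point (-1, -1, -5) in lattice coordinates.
4b₁ + 4b₂ - 10b₃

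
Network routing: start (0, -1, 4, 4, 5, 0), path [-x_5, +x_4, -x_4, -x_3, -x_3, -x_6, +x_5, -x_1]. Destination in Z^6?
(-1, -1, 2, 4, 5, -1)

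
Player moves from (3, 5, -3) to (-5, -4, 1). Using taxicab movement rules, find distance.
21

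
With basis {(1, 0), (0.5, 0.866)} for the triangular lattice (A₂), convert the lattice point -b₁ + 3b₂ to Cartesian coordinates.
(0.5, 2.598)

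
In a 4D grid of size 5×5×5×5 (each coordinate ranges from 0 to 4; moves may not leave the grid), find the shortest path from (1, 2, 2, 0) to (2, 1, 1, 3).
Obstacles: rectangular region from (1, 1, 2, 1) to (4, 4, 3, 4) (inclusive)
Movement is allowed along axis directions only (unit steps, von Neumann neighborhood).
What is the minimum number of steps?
6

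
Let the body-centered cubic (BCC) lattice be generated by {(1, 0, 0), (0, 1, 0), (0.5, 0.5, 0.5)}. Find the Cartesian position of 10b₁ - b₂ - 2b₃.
(9, -2, -1)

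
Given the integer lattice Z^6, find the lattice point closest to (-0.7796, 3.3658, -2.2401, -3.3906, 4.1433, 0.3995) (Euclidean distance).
(-1, 3, -2, -3, 4, 0)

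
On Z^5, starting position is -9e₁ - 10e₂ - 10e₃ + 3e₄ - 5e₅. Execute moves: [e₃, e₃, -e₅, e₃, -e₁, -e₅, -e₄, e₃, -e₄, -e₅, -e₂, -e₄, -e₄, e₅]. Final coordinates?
(-10, -11, -6, -1, -7)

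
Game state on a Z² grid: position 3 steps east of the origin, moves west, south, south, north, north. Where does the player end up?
(2, 0)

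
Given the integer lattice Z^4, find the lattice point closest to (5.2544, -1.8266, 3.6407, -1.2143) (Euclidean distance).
(5, -2, 4, -1)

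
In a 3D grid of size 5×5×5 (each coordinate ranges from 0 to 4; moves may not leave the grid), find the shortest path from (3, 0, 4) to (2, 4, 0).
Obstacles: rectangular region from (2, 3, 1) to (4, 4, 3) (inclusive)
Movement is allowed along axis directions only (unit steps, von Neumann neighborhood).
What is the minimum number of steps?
9
(one shortest path: (3, 0, 4) → (2, 0, 4) → (2, 1, 4) → (2, 2, 4) → (2, 2, 3) → (2, 2, 2) → (2, 2, 1) → (2, 2, 0) → (2, 3, 0) → (2, 4, 0))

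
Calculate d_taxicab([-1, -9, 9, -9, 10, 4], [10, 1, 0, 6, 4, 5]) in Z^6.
52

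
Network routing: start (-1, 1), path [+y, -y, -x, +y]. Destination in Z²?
(-2, 2)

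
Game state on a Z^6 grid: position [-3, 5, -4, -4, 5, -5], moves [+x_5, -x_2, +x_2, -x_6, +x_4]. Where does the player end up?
(-3, 5, -4, -3, 6, -6)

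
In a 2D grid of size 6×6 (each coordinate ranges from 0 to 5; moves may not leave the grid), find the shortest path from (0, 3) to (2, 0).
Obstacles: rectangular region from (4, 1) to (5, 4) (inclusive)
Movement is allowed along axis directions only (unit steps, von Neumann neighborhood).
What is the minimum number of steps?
5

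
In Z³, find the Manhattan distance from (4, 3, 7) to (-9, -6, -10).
39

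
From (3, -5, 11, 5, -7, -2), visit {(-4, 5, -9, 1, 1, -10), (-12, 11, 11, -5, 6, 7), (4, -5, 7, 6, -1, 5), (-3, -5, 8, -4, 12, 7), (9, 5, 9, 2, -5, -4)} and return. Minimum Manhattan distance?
218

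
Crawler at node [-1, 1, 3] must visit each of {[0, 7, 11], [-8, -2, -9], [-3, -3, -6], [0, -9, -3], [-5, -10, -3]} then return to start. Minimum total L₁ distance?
92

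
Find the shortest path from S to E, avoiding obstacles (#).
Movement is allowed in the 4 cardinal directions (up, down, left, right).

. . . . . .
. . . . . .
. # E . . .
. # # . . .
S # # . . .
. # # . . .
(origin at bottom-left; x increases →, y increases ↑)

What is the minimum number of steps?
6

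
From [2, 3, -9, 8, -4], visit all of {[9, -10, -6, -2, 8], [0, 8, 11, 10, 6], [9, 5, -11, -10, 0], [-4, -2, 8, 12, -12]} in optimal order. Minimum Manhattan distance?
164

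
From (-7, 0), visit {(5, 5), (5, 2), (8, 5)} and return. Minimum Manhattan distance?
40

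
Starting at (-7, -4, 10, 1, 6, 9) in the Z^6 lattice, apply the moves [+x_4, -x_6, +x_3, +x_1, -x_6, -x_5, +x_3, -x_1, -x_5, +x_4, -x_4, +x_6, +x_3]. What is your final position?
(-7, -4, 13, 2, 4, 8)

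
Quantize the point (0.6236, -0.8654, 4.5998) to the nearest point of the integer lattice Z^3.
(1, -1, 5)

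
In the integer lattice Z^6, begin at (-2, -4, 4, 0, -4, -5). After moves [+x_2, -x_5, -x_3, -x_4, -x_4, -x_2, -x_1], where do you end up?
(-3, -4, 3, -2, -5, -5)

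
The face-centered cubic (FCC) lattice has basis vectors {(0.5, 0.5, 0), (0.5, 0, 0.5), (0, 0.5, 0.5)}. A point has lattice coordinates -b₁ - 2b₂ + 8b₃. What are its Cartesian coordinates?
(-1.5, 3.5, 3)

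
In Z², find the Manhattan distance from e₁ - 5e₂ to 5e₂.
11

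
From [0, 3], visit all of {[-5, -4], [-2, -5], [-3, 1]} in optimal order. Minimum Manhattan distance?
16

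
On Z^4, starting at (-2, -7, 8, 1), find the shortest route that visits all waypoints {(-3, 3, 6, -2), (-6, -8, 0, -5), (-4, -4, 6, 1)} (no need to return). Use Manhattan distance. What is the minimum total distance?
41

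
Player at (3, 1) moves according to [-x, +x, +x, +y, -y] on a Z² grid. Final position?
(4, 1)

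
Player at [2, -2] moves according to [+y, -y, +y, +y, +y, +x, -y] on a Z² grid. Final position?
(3, 0)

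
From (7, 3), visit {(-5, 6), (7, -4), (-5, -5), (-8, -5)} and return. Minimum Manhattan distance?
52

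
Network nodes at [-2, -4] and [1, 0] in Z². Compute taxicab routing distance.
7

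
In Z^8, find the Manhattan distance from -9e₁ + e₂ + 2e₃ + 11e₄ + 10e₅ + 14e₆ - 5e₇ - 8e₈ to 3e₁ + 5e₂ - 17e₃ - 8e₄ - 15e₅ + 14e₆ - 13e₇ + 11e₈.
106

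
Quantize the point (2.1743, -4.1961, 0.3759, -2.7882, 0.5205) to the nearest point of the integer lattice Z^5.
(2, -4, 0, -3, 1)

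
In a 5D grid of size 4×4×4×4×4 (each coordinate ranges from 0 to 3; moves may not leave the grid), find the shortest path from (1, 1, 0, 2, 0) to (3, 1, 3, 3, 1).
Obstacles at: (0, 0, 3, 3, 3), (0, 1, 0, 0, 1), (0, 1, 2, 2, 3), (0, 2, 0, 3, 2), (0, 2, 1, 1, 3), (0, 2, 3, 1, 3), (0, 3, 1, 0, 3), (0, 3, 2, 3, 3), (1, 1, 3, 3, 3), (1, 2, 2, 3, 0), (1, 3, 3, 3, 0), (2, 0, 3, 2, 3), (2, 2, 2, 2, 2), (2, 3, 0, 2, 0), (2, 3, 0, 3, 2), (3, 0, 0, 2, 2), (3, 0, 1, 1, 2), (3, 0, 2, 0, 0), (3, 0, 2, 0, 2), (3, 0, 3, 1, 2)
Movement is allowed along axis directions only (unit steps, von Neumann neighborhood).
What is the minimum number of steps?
7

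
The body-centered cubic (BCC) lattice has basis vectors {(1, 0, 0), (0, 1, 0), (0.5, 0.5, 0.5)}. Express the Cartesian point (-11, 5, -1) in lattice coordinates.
-10b₁ + 6b₂ - 2b₃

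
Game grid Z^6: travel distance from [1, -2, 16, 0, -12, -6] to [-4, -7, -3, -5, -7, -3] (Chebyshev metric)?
19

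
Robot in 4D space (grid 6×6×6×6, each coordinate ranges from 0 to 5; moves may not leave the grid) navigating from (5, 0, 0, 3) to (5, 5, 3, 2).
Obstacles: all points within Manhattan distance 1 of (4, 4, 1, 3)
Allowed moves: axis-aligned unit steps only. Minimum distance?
9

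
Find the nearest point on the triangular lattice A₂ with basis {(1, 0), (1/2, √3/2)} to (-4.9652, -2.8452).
(-4.5, -2.598)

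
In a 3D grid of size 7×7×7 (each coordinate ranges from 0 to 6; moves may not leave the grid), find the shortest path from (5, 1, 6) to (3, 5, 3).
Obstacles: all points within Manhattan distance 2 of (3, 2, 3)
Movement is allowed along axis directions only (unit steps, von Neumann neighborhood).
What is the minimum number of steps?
9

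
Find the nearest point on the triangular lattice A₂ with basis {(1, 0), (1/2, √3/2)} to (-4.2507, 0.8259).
(-4.5, 0.866)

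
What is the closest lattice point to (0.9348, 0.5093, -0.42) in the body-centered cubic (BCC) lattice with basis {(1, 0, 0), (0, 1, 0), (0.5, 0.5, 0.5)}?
(0.5, 0.5, -0.5)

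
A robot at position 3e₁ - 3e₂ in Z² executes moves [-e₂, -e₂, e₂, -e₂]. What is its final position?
(3, -5)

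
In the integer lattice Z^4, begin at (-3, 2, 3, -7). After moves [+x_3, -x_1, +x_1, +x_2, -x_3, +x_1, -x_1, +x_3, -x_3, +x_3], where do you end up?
(-3, 3, 4, -7)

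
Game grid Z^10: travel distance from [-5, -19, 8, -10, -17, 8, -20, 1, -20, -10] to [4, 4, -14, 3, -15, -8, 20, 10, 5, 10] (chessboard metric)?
40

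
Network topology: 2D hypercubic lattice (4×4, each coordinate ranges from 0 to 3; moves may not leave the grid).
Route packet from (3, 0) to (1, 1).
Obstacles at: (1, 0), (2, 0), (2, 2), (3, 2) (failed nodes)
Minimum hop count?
3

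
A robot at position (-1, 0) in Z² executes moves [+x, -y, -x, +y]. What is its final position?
(-1, 0)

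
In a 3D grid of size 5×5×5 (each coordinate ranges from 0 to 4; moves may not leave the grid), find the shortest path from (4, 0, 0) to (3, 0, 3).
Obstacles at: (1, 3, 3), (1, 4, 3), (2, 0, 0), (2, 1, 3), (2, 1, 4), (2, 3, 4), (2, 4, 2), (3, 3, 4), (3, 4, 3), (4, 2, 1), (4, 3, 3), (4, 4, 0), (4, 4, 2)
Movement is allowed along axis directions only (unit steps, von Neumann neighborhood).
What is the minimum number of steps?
4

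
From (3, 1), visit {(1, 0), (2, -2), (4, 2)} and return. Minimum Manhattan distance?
14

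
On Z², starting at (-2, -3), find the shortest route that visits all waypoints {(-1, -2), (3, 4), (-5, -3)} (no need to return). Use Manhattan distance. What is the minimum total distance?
18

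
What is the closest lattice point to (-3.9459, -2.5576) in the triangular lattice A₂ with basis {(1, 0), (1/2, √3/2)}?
(-3.5, -2.598)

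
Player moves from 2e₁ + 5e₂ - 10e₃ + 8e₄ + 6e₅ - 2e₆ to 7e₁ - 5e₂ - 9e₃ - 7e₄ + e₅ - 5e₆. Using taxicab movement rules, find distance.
39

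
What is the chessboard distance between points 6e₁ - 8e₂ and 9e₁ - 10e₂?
3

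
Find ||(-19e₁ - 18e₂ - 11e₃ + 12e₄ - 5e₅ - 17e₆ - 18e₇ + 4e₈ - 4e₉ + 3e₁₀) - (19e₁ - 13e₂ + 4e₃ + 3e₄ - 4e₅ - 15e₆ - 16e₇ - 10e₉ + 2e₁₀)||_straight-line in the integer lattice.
42.8602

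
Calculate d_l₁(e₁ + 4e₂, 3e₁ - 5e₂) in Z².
11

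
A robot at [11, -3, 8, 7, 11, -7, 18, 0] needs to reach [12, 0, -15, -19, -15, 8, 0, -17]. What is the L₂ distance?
52.2398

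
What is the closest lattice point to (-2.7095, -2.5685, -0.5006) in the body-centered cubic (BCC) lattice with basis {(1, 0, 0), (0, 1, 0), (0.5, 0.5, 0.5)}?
(-2.5, -2.5, -0.5)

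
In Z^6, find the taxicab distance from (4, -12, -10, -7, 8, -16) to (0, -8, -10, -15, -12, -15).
37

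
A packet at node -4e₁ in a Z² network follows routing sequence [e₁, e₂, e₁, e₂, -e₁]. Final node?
(-3, 2)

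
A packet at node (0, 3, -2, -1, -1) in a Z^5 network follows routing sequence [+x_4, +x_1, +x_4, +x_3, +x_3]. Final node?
(1, 3, 0, 1, -1)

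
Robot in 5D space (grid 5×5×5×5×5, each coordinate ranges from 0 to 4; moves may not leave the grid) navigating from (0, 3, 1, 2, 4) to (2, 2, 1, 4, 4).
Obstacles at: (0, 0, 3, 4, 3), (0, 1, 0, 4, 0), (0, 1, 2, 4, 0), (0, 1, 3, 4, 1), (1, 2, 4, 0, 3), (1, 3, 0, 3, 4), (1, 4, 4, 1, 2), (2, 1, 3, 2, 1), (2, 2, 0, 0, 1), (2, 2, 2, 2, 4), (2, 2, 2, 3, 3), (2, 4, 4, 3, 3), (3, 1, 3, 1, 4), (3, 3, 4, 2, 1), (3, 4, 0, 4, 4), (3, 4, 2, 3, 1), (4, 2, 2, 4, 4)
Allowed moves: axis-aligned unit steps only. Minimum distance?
5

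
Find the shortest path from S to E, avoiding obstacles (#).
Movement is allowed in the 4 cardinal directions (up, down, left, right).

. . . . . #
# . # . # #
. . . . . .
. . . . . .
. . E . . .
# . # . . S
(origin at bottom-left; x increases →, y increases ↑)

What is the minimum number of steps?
4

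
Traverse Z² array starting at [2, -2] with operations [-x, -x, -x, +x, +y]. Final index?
(0, -1)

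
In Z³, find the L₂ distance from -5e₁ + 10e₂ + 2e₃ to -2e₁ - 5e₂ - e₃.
15.5885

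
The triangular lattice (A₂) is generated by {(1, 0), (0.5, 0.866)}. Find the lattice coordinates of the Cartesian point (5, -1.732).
6b₁ - 2b₂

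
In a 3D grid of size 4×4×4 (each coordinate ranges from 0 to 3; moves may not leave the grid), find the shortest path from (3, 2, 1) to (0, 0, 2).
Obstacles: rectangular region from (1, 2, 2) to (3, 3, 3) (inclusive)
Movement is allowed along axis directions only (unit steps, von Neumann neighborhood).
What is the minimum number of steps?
6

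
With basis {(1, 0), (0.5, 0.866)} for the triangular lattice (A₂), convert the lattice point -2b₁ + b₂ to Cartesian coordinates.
(-1.5, 0.866)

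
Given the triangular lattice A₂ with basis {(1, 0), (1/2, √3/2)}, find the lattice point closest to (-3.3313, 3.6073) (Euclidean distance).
(-3, 3.464)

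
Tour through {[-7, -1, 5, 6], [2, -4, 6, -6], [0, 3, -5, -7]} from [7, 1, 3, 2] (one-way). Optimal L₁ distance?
68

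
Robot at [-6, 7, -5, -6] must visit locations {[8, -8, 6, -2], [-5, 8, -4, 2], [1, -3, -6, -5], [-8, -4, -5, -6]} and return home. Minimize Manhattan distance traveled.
106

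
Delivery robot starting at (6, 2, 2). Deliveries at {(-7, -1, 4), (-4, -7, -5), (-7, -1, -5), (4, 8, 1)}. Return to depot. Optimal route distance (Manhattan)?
74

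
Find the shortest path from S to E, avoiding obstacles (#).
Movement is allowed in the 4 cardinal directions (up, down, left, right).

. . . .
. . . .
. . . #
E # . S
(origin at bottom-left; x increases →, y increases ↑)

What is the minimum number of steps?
5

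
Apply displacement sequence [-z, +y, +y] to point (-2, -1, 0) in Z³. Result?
(-2, 1, -1)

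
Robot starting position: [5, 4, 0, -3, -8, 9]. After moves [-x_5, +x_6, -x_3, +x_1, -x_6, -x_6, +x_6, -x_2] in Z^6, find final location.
(6, 3, -1, -3, -9, 9)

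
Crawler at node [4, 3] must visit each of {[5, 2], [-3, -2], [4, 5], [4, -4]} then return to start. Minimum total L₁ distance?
34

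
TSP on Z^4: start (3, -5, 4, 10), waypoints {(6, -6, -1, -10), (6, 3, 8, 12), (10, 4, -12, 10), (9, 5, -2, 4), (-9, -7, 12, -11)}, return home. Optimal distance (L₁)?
164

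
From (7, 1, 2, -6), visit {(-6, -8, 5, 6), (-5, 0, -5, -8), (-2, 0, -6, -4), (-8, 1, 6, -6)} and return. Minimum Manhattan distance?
104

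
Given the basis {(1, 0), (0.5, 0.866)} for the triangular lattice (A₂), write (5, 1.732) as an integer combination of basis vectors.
4b₁ + 2b₂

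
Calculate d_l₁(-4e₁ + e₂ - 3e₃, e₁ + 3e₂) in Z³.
10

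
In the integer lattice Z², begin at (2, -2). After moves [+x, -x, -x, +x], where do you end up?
(2, -2)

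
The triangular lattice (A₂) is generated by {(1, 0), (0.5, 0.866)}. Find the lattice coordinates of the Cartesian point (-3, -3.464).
-b₁ - 4b₂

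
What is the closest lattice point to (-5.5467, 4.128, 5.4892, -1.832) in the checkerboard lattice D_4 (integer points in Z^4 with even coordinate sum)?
(-6, 4, 6, -2)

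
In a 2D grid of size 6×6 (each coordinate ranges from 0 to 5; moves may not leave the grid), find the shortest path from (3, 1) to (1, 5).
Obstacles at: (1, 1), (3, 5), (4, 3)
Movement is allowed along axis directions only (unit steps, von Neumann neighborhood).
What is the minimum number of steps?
6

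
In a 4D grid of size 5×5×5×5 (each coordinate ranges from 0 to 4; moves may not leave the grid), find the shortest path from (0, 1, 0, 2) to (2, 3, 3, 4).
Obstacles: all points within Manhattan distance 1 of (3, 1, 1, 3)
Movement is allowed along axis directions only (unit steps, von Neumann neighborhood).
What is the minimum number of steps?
9
(one shortest path: (0, 1, 0, 2) → (1, 1, 0, 2) → (2, 1, 0, 2) → (2, 2, 0, 2) → (2, 3, 0, 2) → (2, 3, 1, 2) → (2, 3, 2, 2) → (2, 3, 3, 2) → (2, 3, 3, 3) → (2, 3, 3, 4))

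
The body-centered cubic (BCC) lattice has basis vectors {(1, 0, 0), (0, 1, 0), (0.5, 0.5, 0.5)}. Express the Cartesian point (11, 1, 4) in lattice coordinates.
7b₁ - 3b₂ + 8b₃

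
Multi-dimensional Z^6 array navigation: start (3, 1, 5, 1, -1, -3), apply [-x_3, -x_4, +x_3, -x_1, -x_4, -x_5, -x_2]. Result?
(2, 0, 5, -1, -2, -3)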